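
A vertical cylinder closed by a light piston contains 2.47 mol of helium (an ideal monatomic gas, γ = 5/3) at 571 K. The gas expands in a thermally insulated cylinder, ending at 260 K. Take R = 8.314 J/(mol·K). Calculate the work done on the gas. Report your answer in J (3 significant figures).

W ≈ -9580 J

Adiabatic ⇒ Q = 0, so W_by = −ΔU = nCᵥ(T₁ − T₂).
Cᵥ = 3R/2 = 12.47 J/(mol·K).
W = (2.47)(12.47)(571 − 260) = 9580 J.
Work on gas = −W_by = -9580 J.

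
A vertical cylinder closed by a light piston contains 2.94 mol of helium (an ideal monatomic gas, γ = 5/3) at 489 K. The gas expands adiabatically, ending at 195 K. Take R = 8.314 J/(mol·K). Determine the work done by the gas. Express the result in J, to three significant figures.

W ≈ 10800 J

Adiabatic ⇒ Q = 0, so W_by = −ΔU = nCᵥ(T₁ − T₂).
Cᵥ = 3R/2 = 12.47 J/(mol·K).
W = (2.94)(12.47)(489 − 195) = 10779 J.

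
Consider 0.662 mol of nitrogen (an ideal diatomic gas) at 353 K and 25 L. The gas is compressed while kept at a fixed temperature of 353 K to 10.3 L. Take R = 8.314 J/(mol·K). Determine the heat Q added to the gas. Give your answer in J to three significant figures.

Q ≈ -1720 J

Isothermal ⇒ ΔU = 0, so Q = W = nRT ln(V₂/V₁).
Q = (0.662)(8.314)(353) ln(10.3/25) = 1943 × -0.8867 = -1723 J.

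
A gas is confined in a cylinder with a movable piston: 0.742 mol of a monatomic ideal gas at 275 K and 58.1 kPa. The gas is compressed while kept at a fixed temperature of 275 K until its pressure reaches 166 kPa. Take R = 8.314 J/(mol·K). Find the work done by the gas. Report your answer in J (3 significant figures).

W ≈ -1780 J

Isothermal process: W = nRT ln(V₂/V₁) = nRT ln(P₁/P₂).
W = (0.742)(8.314)(275) × ln(58.1/166)
  = 1696 × ln(0.35) = 1696 × -1.05
W_by_gas = -1781 J.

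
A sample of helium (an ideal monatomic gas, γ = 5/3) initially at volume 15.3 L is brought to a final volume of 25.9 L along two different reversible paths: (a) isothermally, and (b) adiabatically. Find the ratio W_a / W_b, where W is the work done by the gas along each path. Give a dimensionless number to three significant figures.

Path (a) isothermal: W = P₁V₁ ln(V₂/V₁) → W_a/(P₁V₁) = 0.5264.
Path (b) adiabatic: W = P₁V₁(1 − (V₁/V₂)^(γ−1))/(γ−1) → W_b/(P₁V₁) = 0.4439.
W_a / W_b = 0.5264 / 0.4439 = 1.186.

W_a / W_b ≈ 1.19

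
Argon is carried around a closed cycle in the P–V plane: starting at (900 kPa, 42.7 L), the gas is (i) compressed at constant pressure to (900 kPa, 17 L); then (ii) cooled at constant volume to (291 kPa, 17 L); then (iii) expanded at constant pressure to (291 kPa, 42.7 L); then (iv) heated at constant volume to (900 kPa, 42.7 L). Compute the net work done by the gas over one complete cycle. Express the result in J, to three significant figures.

W_net ≈ -15700 J

Constant-volume legs do no work.
W(i) = (900)(17 − 42.7) = -23130 J; W(iii) = (291)(42.7 − 17) = 7479 J.
W_net = -23130 + 7479 = -15651 J (the counter-clockwise enclosed area).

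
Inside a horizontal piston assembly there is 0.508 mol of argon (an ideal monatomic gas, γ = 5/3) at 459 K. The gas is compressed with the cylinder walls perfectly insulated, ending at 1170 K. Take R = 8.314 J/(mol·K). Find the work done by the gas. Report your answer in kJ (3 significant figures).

W ≈ -4.50 kJ

Adiabatic ⇒ Q = 0, so W_by = −ΔU = nCᵥ(T₁ − T₂).
Cᵥ = 3R/2 = 12.47 J/(mol·K).
W = (0.508)(12.47)(459 − 1170) = -4504 J.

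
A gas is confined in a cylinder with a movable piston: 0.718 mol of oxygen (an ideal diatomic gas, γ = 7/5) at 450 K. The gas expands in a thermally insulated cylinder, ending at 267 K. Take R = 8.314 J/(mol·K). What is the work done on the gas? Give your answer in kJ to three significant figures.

W ≈ -2.73 kJ

Adiabatic ⇒ Q = 0, so W_by = −ΔU = nCᵥ(T₁ − T₂).
Cᵥ = 5R/2 = 20.79 J/(mol·K).
W = (0.718)(20.79)(450 − 267) = 2731 J.
Work on gas = −W_by = -2731 J.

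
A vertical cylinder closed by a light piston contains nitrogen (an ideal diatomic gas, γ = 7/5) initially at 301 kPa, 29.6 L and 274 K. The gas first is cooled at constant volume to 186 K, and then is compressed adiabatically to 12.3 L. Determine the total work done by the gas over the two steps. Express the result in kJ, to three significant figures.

Step 1 (isochoric): W = 0 (constant volume).
After step 1: P = 204.3 kPa (V unchanged).
Step 2 (adiabatic): W = (P₁V₁ − P₂V₂)/(γ−1) = (6048 − 8594)/0.4 = -6364 J.
W_total = 0 − 6364 = -6364 J.

W_total ≈ -6.36 kJ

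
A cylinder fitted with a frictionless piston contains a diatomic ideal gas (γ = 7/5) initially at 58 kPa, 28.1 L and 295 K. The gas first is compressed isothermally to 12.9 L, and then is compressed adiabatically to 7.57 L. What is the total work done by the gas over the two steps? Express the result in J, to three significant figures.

Step 1 (isothermal): W = P₁V₁ ln(V₂/V₁) = (1630) ln(12.9/28.1) = -1269 J.
After step 1: P = 126.3 kPa, V = 12.9 L, T = 295 K.
Step 2 (adiabatic): W = (P₁V₁ − P₂V₂)/(γ−1) = (1630 − 2017)/0.4 = -968.3 J.
W_total = -1269 − 968.3 = -2237 J.

W_total ≈ -2240 J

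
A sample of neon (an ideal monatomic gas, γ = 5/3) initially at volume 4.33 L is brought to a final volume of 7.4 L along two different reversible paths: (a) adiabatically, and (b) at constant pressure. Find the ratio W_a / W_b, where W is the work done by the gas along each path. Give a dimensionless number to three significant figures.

Path (a) adiabatic: W = P₁V₁(1 − (V₁/V₂)^(γ−1))/(γ−1) → W_a/(P₁V₁) = 0.4506.
Path (b) isobaric: W = P₁(V₂ − V₁) → W_b/(P₁V₁) = 0.709.
W_a / W_b = 0.4506 / 0.709 = 0.6356.

W_a / W_b ≈ 0.636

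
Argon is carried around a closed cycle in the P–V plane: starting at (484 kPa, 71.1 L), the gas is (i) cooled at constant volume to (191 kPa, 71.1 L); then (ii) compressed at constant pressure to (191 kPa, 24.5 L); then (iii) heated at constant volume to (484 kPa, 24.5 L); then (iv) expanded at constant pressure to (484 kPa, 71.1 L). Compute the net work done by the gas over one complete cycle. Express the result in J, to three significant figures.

Constant-volume legs do no work.
W(ii) = (191)(24.5 − 71.1) = -8901 J; W(iv) = (484)(71.1 − 24.5) = 22554 J.
W_net = -8901 + 22554 = 13654 J (the clockwise enclosed area).

W_net ≈ 13700 J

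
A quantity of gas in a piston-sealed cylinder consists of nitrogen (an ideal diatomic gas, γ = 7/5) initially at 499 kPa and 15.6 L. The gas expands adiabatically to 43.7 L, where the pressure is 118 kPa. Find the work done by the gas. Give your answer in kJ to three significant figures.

W ≈ 6.57 kJ

Adiabatic: W = (P₁V₁ − P₂V₂)/(γ − 1) with γ = 7/5.
P₁V₁ = 7784 J, P₂V₂ = 5157 J.
W = (7784 − 5157) / 0.4 = 6570 J.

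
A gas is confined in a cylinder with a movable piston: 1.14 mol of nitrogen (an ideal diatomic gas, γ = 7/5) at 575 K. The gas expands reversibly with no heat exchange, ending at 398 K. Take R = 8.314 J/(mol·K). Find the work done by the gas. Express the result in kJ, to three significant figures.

Adiabatic ⇒ Q = 0, so W_by = −ΔU = nCᵥ(T₁ − T₂).
Cᵥ = 5R/2 = 20.79 J/(mol·K).
W = (1.14)(20.79)(575 − 398) = 4194 J.

W ≈ 4.19 kJ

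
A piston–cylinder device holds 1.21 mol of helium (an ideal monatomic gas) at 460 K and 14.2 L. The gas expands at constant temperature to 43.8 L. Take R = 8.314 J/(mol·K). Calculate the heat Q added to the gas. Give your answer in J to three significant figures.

Isothermal ⇒ ΔU = 0, so Q = W = nRT ln(V₂/V₁).
Q = (1.21)(8.314)(460) ln(43.8/14.2) = 4628 × 1.126 = 5212 J.

Q ≈ 5210 J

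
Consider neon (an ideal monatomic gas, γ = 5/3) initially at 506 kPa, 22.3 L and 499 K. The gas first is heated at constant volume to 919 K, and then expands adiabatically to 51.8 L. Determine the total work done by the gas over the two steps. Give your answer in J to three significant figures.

Step 1 (isochoric): W = 0 (constant volume).
After step 1: P = 931.9 kPa (V unchanged).
Step 2 (adiabatic): W = (P₁V₁ − P₂V₂)/(γ−1) = (20781 − 11848)/0.667 = 13399 J.
W_total = 0 + 13399 = 13399 J.

W_total ≈ 13400 J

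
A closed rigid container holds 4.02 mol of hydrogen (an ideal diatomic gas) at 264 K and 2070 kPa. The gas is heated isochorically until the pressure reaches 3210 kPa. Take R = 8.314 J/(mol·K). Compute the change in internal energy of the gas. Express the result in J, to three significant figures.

ΔU ≈ 12100 J

Constant volume ⇒ W = 0, so Q = ΔU = nCᵥΔT with Cᵥ = 5R/2 = 20.79 J/(mol·K).
At constant V, T₂/T₁ = P₂/P₁ ⇒ ΔT = T₁(P₂/P₁ − 1) = 264·(3210/2070 − 1) = 145.4 K.
ΔU = (4.02)(20.79)(145.4) = 12148 J.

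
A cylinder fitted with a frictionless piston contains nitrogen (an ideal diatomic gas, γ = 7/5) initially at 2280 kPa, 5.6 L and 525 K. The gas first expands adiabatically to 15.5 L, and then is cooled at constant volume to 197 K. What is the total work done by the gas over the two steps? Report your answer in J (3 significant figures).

Step 1 (adiabatic): W = (P₁V₁ − P₂V₂)/(γ−1) = (12768 − 8497)/0.4 = 10678 J.
Step 2 (isochoric): W = 0 (constant volume).
W_total = 10678 + 0 = 10678 J.

W_total ≈ 10700 J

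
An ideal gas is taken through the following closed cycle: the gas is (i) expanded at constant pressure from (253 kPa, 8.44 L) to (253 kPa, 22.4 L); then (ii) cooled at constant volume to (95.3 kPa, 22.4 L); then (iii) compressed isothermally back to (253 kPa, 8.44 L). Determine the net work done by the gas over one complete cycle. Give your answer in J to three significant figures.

Leg (i): W = PΔV = (253)(22.4 − 8.44) = 3532 J.
Leg (ii): W = 0.
Leg (iii): W = PᵢVᵢ ln(V_f/Vᵢ) = (2135) ln(8.44/22.4) = -2084 J.
W_net = 3532 − 2084 = 1448 J.

W_net ≈ 1450 J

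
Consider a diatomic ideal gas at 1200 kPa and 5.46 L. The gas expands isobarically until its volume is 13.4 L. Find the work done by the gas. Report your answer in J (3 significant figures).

W ≈ 9530 J

Isobaric: W = P ΔV.
W = (1200 kPa)(13.4 − 5.46 L) = (1200)(7.94) = 9528 J.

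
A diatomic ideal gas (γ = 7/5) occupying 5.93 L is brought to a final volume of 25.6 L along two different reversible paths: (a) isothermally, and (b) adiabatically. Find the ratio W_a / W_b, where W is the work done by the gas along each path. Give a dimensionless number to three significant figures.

Path (a) isothermal: W = P₁V₁ ln(V₂/V₁) → W_a/(P₁V₁) = 1.463.
Path (b) adiabatic: W = P₁V₁(1 − (V₁/V₂)^(γ−1))/(γ−1) → W_b/(P₁V₁) = 1.107.
W_a / W_b = 1.463 / 1.107 = 1.321.

W_a / W_b ≈ 1.32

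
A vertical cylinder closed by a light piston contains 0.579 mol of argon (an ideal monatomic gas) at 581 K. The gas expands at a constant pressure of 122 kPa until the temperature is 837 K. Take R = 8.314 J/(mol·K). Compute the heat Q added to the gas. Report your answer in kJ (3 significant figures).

Q ≈ 3.08 kJ

Isobaric: W = nRΔT = (0.579)(8.314)(256) = 1232 J.
ΔU = nCᵥΔT with Cᵥ = 3R/2: ΔU = (0.579)(12.47)(256) = 1849 J.
Q = ΔU + W = 1849 + 1232 = 3081 J.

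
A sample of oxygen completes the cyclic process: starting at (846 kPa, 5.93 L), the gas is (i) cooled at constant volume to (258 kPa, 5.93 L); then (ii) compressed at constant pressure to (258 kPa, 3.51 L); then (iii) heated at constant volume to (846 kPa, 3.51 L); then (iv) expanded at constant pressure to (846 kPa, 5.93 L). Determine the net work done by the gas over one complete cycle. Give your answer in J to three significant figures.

Constant-volume legs do no work.
W(ii) = (258)(3.51 − 5.93) = -624.4 J; W(iv) = (846)(5.93 − 3.51) = 2047 J.
W_net = -624.4 + 2047 = 1423 J (the clockwise enclosed area).

W_net ≈ 1420 J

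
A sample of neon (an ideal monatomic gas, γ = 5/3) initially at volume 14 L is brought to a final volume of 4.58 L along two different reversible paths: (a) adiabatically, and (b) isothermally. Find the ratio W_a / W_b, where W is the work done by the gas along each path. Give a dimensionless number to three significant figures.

Path (a) adiabatic: W = P₁V₁(1 − (V₁/V₂)^(γ−1))/(γ−1) → W_a/(P₁V₁) = -1.659.
Path (b) isothermal: W = P₁V₁ ln(V₂/V₁) → W_b/(P₁V₁) = -1.117.
W_a / W_b = -1.659 / -1.117 = 1.485.

W_a / W_b ≈ 1.49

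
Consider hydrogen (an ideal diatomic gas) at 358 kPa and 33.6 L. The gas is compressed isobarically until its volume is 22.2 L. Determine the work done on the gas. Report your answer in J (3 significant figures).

Isobaric: W = P ΔV.
W = (358 kPa)(22.2 − 33.6 L) = (358)(-11.4) = -4081 J.
Work on gas = −W_by = 4081 J.

W ≈ 4080 J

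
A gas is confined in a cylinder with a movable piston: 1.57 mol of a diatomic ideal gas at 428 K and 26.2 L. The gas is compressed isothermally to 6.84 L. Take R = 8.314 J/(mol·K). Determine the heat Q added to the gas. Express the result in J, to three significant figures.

Q ≈ -7500 J

Isothermal ⇒ ΔU = 0, so Q = W = nRT ln(V₂/V₁).
Q = (1.57)(8.314)(428) ln(6.84/26.2) = 5587 × -1.343 = -7503 J.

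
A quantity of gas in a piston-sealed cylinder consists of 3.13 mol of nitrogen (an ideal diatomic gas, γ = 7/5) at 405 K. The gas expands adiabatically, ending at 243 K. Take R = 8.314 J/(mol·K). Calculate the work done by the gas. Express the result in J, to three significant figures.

Adiabatic ⇒ Q = 0, so W_by = −ΔU = nCᵥ(T₁ − T₂).
Cᵥ = 5R/2 = 20.79 J/(mol·K).
W = (3.13)(20.79)(405 − 243) = 10539 J.

W ≈ 10500 J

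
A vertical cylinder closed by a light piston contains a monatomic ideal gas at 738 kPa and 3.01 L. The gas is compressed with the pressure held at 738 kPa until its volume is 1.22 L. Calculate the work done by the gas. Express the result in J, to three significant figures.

W ≈ -1320 J

Isobaric: W = P ΔV.
W = (738 kPa)(1.22 − 3.01 L) = (738)(-1.79) = -1321 J.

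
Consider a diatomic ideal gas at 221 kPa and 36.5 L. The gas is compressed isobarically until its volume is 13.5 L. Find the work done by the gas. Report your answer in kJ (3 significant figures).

W ≈ -5.08 kJ

Isobaric: W = P ΔV.
W = (221 kPa)(13.5 − 36.5 L) = (221)(-23) = -5083 J.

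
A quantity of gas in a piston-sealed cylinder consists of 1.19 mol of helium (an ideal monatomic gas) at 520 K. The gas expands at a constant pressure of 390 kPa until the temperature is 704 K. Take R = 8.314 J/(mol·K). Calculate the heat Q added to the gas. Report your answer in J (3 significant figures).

Q ≈ 4550 J

Isobaric: W = nRΔT = (1.19)(8.314)(184) = 1820 J.
ΔU = nCᵥΔT with Cᵥ = 3R/2: ΔU = (1.19)(12.47)(184) = 2731 J.
Q = ΔU + W = 2731 + 1820 = 4551 J.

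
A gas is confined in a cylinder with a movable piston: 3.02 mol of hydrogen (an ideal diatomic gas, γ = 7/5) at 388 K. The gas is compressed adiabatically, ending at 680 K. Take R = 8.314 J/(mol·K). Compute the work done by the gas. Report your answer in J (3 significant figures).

W ≈ -18300 J

Adiabatic ⇒ Q = 0, so W_by = −ΔU = nCᵥ(T₁ − T₂).
Cᵥ = 5R/2 = 20.79 J/(mol·K).
W = (3.02)(20.79)(388 − 680) = -18329 J.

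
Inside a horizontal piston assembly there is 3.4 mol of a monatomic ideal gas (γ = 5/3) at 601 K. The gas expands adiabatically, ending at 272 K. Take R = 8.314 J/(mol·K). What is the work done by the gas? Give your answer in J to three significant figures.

W ≈ 14000 J

Adiabatic ⇒ Q = 0, so W_by = −ΔU = nCᵥ(T₁ − T₂).
Cᵥ = 3R/2 = 12.47 J/(mol·K).
W = (3.4)(12.47)(601 − 272) = 13950 J.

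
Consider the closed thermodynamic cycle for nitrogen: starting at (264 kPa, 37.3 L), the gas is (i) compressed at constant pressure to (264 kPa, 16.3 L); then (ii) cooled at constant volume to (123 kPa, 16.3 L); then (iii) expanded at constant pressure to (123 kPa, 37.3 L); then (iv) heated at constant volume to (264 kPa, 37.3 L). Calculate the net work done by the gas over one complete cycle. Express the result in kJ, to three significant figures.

W_net ≈ -2.96 kJ

Constant-volume legs do no work.
W(i) = (264)(16.3 − 37.3) = -5544 J; W(iii) = (123)(37.3 − 16.3) = 2583 J.
W_net = -5544 + 2583 = -2961 J (the counter-clockwise enclosed area).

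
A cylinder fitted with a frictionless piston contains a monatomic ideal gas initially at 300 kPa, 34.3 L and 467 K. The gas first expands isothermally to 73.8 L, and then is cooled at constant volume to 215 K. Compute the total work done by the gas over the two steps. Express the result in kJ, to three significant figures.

W_total ≈ 7.88 kJ

Step 1 (isothermal): W = P₁V₁ ln(V₂/V₁) = (10290) ln(73.8/34.3) = 7884 J.
Step 2 (isochoric): W = 0 (constant volume).
W_total = 7884 + 0 = 7884 J.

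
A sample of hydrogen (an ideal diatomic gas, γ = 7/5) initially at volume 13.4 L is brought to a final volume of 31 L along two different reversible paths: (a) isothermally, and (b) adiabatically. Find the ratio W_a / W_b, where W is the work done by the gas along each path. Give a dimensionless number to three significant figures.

Path (a) isothermal: W = P₁V₁ ln(V₂/V₁) → W_a/(P₁V₁) = 0.8387.
Path (b) adiabatic: W = P₁V₁(1 − (V₁/V₂)^(γ−1))/(γ−1) → W_b/(P₁V₁) = 0.7125.
W_a / W_b = 0.8387 / 0.7125 = 1.177.

W_a / W_b ≈ 1.18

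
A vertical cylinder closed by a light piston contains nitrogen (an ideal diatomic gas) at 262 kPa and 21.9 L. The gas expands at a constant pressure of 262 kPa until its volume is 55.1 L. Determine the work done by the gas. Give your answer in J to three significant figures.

Isobaric: W = P ΔV.
W = (262 kPa)(55.1 − 21.9 L) = (262)(33.2) = 8698 J.

W ≈ 8700 J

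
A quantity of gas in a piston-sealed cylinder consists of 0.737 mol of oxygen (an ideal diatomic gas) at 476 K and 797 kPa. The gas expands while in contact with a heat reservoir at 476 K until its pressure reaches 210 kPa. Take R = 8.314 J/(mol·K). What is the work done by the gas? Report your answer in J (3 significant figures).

Isothermal process: W = nRT ln(V₂/V₁) = nRT ln(P₁/P₂).
W = (0.737)(8.314)(476) × ln(797/210)
  = 2917 × ln(3.795) = 2917 × 1.334
W_by_gas = 3890 J.

W ≈ 3890 J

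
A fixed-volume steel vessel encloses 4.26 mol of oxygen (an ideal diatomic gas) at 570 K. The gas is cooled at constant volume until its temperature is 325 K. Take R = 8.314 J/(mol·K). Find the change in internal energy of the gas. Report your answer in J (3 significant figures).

Constant volume ⇒ W = 0, so Q = ΔU = nCᵥΔT with Cᵥ = 5R/2 = 20.79 J/(mol·K).
ΔU = (4.26)(20.79)(325 − 570) = -21693 J.

ΔU ≈ -21700 J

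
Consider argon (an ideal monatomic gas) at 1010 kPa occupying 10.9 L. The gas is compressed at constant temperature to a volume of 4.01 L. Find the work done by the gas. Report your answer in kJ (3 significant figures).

W ≈ -11.0 kJ

Isothermal: W = nRT ln(V₂/V₁) = P₁V₁ ln(V₂/V₁).
P₁V₁ = (1010 kPa)(10.9 L) = 11009 J.
W = 11009 × ln(4.01/10.9) = 11009 × -1
W_by_gas = -11009 J.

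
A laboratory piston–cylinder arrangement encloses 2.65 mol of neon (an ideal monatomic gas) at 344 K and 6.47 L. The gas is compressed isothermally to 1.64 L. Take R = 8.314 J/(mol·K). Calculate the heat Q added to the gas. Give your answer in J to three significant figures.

Isothermal ⇒ ΔU = 0, so Q = W = nRT ln(V₂/V₁).
Q = (2.65)(8.314)(344) ln(1.64/6.47) = 7579 × -1.372 = -10402 J.

Q ≈ -10400 J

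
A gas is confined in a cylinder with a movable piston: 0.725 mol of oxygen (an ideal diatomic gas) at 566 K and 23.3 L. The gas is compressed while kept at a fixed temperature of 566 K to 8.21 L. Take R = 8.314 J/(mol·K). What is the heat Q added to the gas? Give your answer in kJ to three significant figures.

Isothermal ⇒ ΔU = 0, so Q = W = nRT ln(V₂/V₁).
Q = (0.725)(8.314)(566) ln(8.21/23.3) = 3412 × -1.043 = -3559 J.

Q ≈ -3.56 kJ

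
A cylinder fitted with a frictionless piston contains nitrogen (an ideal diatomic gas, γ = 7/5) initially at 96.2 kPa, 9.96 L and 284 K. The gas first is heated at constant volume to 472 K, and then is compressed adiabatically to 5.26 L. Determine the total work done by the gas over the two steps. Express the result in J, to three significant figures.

W_total ≈ -1160 J

Step 1 (isochoric): W = 0 (constant volume).
After step 1: P = 159.9 kPa (V unchanged).
Step 2 (adiabatic): W = (P₁V₁ − P₂V₂)/(γ−1) = (1592 − 2056)/0.4 = -1158 J.
W_total = 0 − 1158 = -1158 J.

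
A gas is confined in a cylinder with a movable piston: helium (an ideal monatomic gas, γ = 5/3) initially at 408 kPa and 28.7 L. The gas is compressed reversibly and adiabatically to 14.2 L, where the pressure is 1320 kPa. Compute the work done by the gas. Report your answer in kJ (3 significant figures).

W ≈ -10.6 kJ

Adiabatic: W = (P₁V₁ − P₂V₂)/(γ − 1) with γ = 5/3.
P₁V₁ = 11710 J, P₂V₂ = 18744 J.
W = (11710 − 18744) / 0.6667 = -10552 J.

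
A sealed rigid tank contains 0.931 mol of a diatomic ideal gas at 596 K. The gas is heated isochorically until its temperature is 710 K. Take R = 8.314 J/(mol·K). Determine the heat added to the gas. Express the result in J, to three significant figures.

Q ≈ 2210 J

Constant volume ⇒ W = 0, so Q = ΔU = nCᵥΔT with Cᵥ = 5R/2 = 20.79 J/(mol·K).
ΔU = (0.931)(20.79)(710 − 596) = 2206 J.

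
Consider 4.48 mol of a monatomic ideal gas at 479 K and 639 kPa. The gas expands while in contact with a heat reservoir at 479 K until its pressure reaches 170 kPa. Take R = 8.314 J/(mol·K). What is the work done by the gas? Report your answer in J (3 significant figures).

W ≈ 23600 J

Isothermal process: W = nRT ln(V₂/V₁) = nRT ln(P₁/P₂).
W = (4.48)(8.314)(479) × ln(639/170)
  = 17841 × ln(3.759) = 17841 × 1.324
W_by_gas = 23624 J.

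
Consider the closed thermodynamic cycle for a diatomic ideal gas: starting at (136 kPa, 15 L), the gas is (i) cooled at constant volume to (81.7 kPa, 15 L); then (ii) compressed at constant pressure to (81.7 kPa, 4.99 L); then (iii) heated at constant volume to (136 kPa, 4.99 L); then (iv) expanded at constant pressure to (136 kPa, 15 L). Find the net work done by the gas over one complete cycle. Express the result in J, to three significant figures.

Constant-volume legs do no work.
W(ii) = (81.7)(4.99 − 15) = -817.8 J; W(iv) = (136)(15 − 4.99) = 1361 J.
W_net = -817.8 + 1361 = 543.5 J (the clockwise enclosed area).

W_net ≈ 544 J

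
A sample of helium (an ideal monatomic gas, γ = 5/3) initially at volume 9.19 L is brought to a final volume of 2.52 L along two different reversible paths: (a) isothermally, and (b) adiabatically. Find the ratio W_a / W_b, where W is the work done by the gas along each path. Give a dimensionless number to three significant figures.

W_a / W_b ≈ 0.630

Path (a) isothermal: W = P₁V₁ ln(V₂/V₁) → W_a/(P₁V₁) = -1.294.
Path (b) adiabatic: W = P₁V₁(1 − (V₁/V₂)^(γ−1))/(γ−1) → W_b/(P₁V₁) = -2.054.
W_a / W_b = -1.294 / -2.054 = 0.63.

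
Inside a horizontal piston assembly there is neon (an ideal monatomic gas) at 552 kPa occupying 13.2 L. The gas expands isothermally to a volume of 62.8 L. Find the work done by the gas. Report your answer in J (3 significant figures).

W ≈ 11400 J

Isothermal: W = nRT ln(V₂/V₁) = P₁V₁ ln(V₂/V₁).
P₁V₁ = (552 kPa)(13.2 L) = 7286 J.
W = 7286 × ln(62.8/13.2) = 7286 × 1.56
W_by_gas = 11365 J.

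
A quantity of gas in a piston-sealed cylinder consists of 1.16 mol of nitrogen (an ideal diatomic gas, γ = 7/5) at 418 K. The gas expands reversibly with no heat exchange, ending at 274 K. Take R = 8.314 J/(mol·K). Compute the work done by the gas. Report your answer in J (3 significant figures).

W ≈ 3470 J

Adiabatic ⇒ Q = 0, so W_by = −ΔU = nCᵥ(T₁ − T₂).
Cᵥ = 5R/2 = 20.79 J/(mol·K).
W = (1.16)(20.79)(418 − 274) = 3472 J.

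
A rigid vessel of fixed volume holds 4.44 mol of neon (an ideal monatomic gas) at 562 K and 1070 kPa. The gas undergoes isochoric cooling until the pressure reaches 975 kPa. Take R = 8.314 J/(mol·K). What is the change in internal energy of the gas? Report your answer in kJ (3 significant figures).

ΔU ≈ -2.76 kJ

Constant volume ⇒ W = 0, so Q = ΔU = nCᵥΔT with Cᵥ = 3R/2 = 12.47 J/(mol·K).
At constant V, T₂/T₁ = P₂/P₁ ⇒ ΔT = T₁(P₂/P₁ − 1) = 562·(975/1070 − 1) = -49.9 K.
ΔU = (4.44)(12.47)(-49.9) = -2763 J.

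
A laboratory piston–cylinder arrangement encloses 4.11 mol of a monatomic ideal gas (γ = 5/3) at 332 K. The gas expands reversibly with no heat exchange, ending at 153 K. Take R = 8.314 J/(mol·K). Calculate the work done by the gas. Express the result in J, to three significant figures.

W ≈ 9170 J

Adiabatic ⇒ Q = 0, so W_by = −ΔU = nCᵥ(T₁ − T₂).
Cᵥ = 3R/2 = 12.47 J/(mol·K).
W = (4.11)(12.47)(332 − 153) = 9175 J.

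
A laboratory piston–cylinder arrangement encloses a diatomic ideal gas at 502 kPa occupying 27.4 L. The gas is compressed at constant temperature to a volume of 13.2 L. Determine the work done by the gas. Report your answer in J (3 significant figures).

W ≈ -10000 J

Isothermal: W = nRT ln(V₂/V₁) = P₁V₁ ln(V₂/V₁).
P₁V₁ = (502 kPa)(27.4 L) = 13755 J.
W = 13755 × ln(13.2/27.4) = 13755 × -0.7303
W_by_gas = -10045 J.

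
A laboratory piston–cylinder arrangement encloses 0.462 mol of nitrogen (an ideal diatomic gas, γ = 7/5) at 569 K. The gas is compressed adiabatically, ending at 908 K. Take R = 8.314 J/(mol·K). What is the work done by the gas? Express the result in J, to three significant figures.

Adiabatic ⇒ Q = 0, so W_by = −ΔU = nCᵥ(T₁ − T₂).
Cᵥ = 5R/2 = 20.79 J/(mol·K).
W = (0.462)(20.79)(569 − 908) = -3255 J.

W ≈ -3260 J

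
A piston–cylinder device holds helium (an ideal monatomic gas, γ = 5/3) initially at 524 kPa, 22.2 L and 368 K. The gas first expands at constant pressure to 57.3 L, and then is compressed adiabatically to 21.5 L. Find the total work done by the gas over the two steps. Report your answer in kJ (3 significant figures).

Step 1 (isobaric): W = PΔV = (524 kPa)(57.3 − 22.2 L) = 18392 J.
After step 1: P = 524 kPa, V = 57.3 L, T = 949.8 K.
Step 2 (adiabatic): W = (P₁V₁ − P₂V₂)/(γ−1) = (30025 − 57716)/0.667 = -41536 J.
W_total = 18392 − 41536 = -23144 J.

W_total ≈ -23.1 kJ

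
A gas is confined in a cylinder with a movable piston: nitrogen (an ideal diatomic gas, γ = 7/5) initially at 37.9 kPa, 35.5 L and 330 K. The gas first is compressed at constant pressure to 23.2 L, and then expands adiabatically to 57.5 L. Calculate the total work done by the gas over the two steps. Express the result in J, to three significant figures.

W_total ≈ 203 J

Step 1 (isobaric): W = PΔV = (37.9 kPa)(23.2 − 35.5 L) = -466.2 J.
After step 1: P = 37.9 kPa, V = 23.2 L, T = 215.7 K.
Step 2 (adiabatic): W = (P₁V₁ − P₂V₂)/(γ−1) = (879.3 − 611.6)/0.4 = 669.2 J.
W_total = -466.2 + 669.2 = 203.1 J.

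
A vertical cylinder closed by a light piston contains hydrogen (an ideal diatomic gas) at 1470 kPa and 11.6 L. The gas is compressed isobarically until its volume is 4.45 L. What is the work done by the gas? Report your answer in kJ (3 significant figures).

W ≈ -10.5 kJ

Isobaric: W = P ΔV.
W = (1470 kPa)(4.45 − 11.6 L) = (1470)(-7.15) = -10510 J.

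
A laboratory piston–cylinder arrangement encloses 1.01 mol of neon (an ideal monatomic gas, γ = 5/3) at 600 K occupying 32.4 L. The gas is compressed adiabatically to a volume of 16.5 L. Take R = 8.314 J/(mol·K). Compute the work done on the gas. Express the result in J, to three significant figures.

W ≈ 4290 J

Adiabatic: TV^(γ−1) = const with γ = 5/3.
T₂ = T₁ (V₁/V₂)^(γ−1) = 600 × (32.4/16.5)^0.667 = 600 × 1.568 = 940.9 K.
W_by = nCᵥ(T₁ − T₂) = (1.01)(12.47)(600 − 940.9) = -4293 J.
Work on gas = −W_by = 4293 J.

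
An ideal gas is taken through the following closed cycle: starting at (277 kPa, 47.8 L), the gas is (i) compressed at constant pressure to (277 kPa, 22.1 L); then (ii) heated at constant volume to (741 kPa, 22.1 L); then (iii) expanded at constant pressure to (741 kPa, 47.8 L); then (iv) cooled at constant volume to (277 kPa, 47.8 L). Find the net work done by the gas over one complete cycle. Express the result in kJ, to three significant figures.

Constant-volume legs do no work.
W(i) = (277)(22.1 − 47.8) = -7119 J; W(iii) = (741)(47.8 − 22.1) = 19044 J.
W_net = -7119 + 19044 = 11925 J (the clockwise enclosed area).

W_net ≈ 11.9 kJ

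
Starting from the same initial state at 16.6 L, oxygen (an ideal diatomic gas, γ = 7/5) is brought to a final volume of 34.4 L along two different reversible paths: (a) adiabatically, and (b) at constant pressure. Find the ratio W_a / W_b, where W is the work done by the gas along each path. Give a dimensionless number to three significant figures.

Path (a) adiabatic: W = P₁V₁(1 − (V₁/V₂)^(γ−1))/(γ−1) → W_a/(P₁V₁) = 0.6321.
Path (b) isobaric: W = P₁(V₂ − V₁) → W_b/(P₁V₁) = 1.072.
W_a / W_b = 0.6321 / 1.072 = 0.5895.

W_a / W_b ≈ 0.589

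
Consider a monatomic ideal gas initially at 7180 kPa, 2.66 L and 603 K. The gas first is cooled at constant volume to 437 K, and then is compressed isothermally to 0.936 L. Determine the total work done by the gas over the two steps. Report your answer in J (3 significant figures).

W_total ≈ -14500 J

Step 1 (isochoric): W = 0 (constant volume).
After step 1: P = 5203 kPa (V unchanged).
Step 2 (isothermal): W = P₁V₁ ln(V₂/V₁) = (13841) ln(0.936/2.66) = -14457 J.
W_total = 0 − 14457 = -14457 J.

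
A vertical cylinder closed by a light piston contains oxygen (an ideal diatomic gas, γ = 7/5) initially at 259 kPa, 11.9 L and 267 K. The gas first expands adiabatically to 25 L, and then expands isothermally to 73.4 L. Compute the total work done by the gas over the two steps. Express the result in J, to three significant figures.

W_total ≈ 4450 J

Step 1 (adiabatic): W = (P₁V₁ − P₂V₂)/(γ−1) = (3082 − 2290)/0.4 = 1980 J.
After step 1: P = 91.61 kPa, V = 25 L, T = 198.4 K.
Step 2 (isothermal): W = P₁V₁ ln(V₂/V₁) = (2290) ln(73.4/25) = 2467 J.
W_total = 1980 + 2467 = 4446 J.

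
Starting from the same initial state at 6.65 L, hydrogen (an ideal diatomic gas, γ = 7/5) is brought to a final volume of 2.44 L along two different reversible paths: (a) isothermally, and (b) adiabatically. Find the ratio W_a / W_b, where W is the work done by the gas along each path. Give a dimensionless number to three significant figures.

W_a / W_b ≈ 0.813

Path (a) isothermal: W = P₁V₁ ln(V₂/V₁) → W_a/(P₁V₁) = -1.003.
Path (b) adiabatic: W = P₁V₁(1 − (V₁/V₂)^(γ−1))/(γ−1) → W_b/(P₁V₁) = -1.233.
W_a / W_b = -1.003 / -1.233 = 0.8128.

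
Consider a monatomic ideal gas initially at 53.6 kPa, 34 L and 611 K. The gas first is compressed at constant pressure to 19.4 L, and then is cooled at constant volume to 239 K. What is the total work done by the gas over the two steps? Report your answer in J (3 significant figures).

W_total ≈ -783 J

Step 1 (isobaric): W = PΔV = (53.6 kPa)(19.4 − 34 L) = -782.6 J.
Step 2 (isochoric): W = 0 (constant volume).
W_total = -782.6 + 0 = -782.6 J.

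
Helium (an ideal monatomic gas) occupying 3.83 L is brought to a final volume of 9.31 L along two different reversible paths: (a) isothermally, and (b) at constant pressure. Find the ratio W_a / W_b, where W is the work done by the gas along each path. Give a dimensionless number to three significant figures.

Path (a) isothermal: W = P₁V₁ ln(V₂/V₁) → W_a/(P₁V₁) = 0.8882.
Path (b) isobaric: W = P₁(V₂ − V₁) → W_b/(P₁V₁) = 1.431.
W_a / W_b = 0.8882 / 1.431 = 0.6208.

W_a / W_b ≈ 0.621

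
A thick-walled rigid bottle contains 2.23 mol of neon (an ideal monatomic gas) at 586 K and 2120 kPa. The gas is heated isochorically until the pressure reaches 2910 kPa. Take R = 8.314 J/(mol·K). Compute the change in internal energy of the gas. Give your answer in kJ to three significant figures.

ΔU ≈ 6.07 kJ

Constant volume ⇒ W = 0, so Q = ΔU = nCᵥΔT with Cᵥ = 3R/2 = 12.47 J/(mol·K).
At constant V, T₂/T₁ = P₂/P₁ ⇒ ΔT = T₁(P₂/P₁ − 1) = 586·(2910/2120 − 1) = 218.4 K.
ΔU = (2.23)(12.47)(218.4) = 6073 J.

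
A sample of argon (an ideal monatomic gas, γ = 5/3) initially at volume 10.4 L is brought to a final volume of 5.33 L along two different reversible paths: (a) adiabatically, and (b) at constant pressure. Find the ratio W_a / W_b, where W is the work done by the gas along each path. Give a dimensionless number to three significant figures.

W_a / W_b ≈ 1.73

Path (a) adiabatic: W = P₁V₁(1 − (V₁/V₂)^(γ−1))/(γ−1) → W_a/(P₁V₁) = -0.8422.
Path (b) isobaric: W = P₁(V₂ − V₁) → W_b/(P₁V₁) = -0.4875.
W_a / W_b = -0.8422 / -0.4875 = 1.728.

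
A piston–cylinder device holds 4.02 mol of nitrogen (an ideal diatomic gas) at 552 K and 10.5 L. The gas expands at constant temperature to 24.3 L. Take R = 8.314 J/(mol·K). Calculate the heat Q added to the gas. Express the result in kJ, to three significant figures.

Isothermal ⇒ ΔU = 0, so Q = W = nRT ln(V₂/V₁).
Q = (4.02)(8.314)(552) ln(24.3/10.5) = 18449 × 0.8391 = 15481 J.

Q ≈ 15.5 kJ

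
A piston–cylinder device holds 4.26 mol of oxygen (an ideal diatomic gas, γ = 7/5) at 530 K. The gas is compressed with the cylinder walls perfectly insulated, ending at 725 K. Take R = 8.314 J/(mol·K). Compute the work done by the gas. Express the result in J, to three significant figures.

W ≈ -17300 J

Adiabatic ⇒ Q = 0, so W_by = −ΔU = nCᵥ(T₁ − T₂).
Cᵥ = 5R/2 = 20.79 J/(mol·K).
W = (4.26)(20.79)(530 − 725) = -17266 J.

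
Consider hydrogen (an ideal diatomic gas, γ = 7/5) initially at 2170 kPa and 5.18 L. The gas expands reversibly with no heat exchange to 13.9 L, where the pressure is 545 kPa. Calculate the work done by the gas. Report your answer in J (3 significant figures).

W ≈ 9160 J

Adiabatic: W = (P₁V₁ − P₂V₂)/(γ − 1) with γ = 7/5.
P₁V₁ = 11241 J, P₂V₂ = 7576 J.
W = (11241 − 7576) / 0.4 = 9163 J.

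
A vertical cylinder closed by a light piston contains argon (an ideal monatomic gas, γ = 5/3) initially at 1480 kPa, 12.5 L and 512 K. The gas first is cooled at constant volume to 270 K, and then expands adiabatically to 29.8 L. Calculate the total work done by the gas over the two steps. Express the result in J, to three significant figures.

Step 1 (isochoric): W = 0 (constant volume).
After step 1: P = 780.5 kPa (V unchanged).
Step 2 (adiabatic): W = (P₁V₁ − P₂V₂)/(γ−1) = (9756 − 5467)/0.667 = 6434 J.
W_total = 0 + 6434 = 6434 J.

W_total ≈ 6430 J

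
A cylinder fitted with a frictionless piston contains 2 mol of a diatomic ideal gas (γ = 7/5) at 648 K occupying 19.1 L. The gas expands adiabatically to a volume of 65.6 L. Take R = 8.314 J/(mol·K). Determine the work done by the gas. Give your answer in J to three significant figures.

W ≈ 10500 J

Adiabatic: TV^(γ−1) = const with γ = 7/5.
T₂ = T₁ (V₁/V₂)^(γ−1) = 648 × (19.1/65.6)^0.4 = 648 × 0.6105 = 395.6 K.
W_by = nCᵥ(T₁ − T₂) = (2)(20.79)(648 − 395.6) = 10493 J.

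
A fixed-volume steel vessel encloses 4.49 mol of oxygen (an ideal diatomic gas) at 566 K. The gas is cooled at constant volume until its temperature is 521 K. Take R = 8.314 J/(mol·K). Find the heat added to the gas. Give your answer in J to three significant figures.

Constant volume ⇒ W = 0, so Q = ΔU = nCᵥΔT with Cᵥ = 5R/2 = 20.79 J/(mol·K).
ΔU = (4.49)(20.79)(521 − 566) = -4200 J.

Q ≈ -4200 J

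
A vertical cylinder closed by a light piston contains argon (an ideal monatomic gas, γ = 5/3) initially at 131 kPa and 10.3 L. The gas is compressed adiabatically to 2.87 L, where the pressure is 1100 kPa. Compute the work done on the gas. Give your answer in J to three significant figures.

Adiabatic: W = (P₁V₁ − P₂V₂)/(γ − 1) with γ = 5/3.
P₁V₁ = 1349 J, P₂V₂ = 3157 J.
W = (1349 − 3157) / 0.6667 = -2712 J.
Work on gas = −W_by = 2712 J.

W ≈ 2710 J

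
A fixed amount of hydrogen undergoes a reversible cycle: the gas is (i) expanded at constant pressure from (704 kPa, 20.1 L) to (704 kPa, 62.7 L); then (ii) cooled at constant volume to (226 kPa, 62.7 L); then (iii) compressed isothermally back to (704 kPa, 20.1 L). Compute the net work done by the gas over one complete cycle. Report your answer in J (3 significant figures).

W_net ≈ 13900 J

Leg (i): W = PΔV = (704)(62.7 − 20.1) = 29990 J.
Leg (ii): W = 0.
Leg (iii): W = PᵢVᵢ ln(V_f/Vᵢ) = (14170) ln(20.1/62.7) = -16121 J.
W_net = 29990 − 16121 = 13870 J.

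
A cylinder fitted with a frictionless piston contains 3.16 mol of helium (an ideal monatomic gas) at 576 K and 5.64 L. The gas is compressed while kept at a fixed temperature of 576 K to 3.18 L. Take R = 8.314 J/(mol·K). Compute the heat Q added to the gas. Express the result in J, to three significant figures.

Isothermal ⇒ ΔU = 0, so Q = W = nRT ln(V₂/V₁).
Q = (3.16)(8.314)(576) ln(3.18/5.64) = 15133 × -0.573 = -8671 J.

Q ≈ -8670 J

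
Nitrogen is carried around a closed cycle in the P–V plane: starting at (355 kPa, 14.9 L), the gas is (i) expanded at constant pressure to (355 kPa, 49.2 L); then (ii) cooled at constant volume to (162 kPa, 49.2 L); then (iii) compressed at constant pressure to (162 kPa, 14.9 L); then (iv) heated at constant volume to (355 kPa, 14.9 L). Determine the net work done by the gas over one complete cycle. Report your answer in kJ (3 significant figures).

W_net ≈ 6.62 kJ

Constant-volume legs do no work.
W(i) = (355)(49.2 − 14.9) = 12177 J; W(iii) = (162)(14.9 − 49.2) = -5557 J.
W_net = 12177 − 5557 = 6620 J (the clockwise enclosed area).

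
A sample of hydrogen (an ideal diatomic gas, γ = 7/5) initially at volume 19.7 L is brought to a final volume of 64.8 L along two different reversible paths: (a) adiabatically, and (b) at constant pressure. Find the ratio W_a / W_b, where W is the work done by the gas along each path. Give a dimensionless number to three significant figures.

W_a / W_b ≈ 0.414

Path (a) adiabatic: W = P₁V₁(1 − (V₁/V₂)^(γ−1))/(γ−1) → W_a/(P₁V₁) = 0.9473.
Path (b) isobaric: W = P₁(V₂ − V₁) → W_b/(P₁V₁) = 2.289.
W_a / W_b = 0.9473 / 2.289 = 0.4138.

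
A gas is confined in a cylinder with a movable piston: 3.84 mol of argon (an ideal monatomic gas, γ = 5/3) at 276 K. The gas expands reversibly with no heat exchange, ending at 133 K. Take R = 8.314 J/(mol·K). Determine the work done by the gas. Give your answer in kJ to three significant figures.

W ≈ 6.85 kJ

Adiabatic ⇒ Q = 0, so W_by = −ΔU = nCᵥ(T₁ − T₂).
Cᵥ = 3R/2 = 12.47 J/(mol·K).
W = (3.84)(12.47)(276 − 133) = 6848 J.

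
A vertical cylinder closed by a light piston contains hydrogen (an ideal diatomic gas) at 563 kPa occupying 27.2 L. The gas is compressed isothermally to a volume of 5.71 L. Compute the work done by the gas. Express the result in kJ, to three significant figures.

Isothermal: W = nRT ln(V₂/V₁) = P₁V₁ ln(V₂/V₁).
P₁V₁ = (563 kPa)(27.2 L) = 15314 J.
W = 15314 × ln(5.71/27.2) = 15314 × -1.561
W_by_gas = -23904 J.

W ≈ -23.9 kJ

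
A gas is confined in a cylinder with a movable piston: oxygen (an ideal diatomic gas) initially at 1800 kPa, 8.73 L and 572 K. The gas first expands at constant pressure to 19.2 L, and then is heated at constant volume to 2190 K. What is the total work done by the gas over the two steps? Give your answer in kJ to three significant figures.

W_total ≈ 18.8 kJ

Step 1 (isobaric): W = PΔV = (1800 kPa)(19.2 − 8.73 L) = 18846 J.
Step 2 (isochoric): W = 0 (constant volume).
W_total = 18846 + 0 = 18846 J.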